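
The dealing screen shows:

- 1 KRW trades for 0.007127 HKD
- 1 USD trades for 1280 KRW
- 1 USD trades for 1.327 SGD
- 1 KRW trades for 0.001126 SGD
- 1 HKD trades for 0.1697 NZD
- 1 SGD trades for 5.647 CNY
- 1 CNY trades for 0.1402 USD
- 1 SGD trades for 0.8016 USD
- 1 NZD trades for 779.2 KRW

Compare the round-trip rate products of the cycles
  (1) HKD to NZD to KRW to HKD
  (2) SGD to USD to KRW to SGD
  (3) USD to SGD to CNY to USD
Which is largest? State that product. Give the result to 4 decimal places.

1.1553

(1) 0.1697 × 779.2 × 0.007127 = 0.94240
(2) 0.8016 × 1280 × 0.001126 = 1.15533
(3) 1.327 × 5.647 × 0.1402 = 1.05060
Highest is cycle (2) at 1.1553 (>1, arbitrage).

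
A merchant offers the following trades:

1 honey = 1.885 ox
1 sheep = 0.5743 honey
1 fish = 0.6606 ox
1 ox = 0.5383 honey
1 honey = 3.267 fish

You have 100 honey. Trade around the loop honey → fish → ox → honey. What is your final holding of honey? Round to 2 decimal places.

116.17

100 honey × 3.267 = 326.7 fish
326.7 fish × 0.6606 = 215.81802 ox
215.81802 ox × 0.5383 = 116.174840166 honey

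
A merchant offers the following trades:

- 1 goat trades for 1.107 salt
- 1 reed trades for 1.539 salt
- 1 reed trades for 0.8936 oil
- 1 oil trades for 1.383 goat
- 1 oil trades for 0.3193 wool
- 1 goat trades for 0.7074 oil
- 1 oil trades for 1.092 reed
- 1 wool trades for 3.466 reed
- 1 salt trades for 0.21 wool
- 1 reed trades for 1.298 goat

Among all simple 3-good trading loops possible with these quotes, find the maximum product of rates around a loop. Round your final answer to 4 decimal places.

wool→reed→salt→wool: 3.466 × 1.539 × 0.21 = 1.12018
goat→oil→reed→goat: 0.7074 × 1.092 × 1.298 = 1.00268
wool→reed→oil→wool: 3.466 × 0.8936 × 0.3193 = 0.98894
Maximum is wool→reed→salt→wool at 1.1202; arbitrage exists.

1.1202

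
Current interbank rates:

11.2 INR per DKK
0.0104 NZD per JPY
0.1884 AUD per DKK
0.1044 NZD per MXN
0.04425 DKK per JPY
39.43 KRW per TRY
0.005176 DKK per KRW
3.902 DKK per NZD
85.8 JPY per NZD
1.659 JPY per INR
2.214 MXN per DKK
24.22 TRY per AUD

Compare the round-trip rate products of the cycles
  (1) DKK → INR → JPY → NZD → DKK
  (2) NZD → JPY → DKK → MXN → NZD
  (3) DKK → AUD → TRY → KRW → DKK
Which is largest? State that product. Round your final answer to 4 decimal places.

0.9313

(1) 11.2 × 1.659 × 0.0104 × 3.902 = 0.75402
(2) 85.8 × 0.04425 × 2.214 × 0.1044 = 0.87756
(3) 0.1884 × 24.22 × 39.43 × 0.005176 = 0.93127
Highest is cycle (3) at 0.9313 (≤1, no arbitrage).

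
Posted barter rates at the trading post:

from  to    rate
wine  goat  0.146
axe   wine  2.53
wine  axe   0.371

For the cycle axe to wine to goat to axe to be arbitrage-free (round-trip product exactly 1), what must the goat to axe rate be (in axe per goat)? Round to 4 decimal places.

2.7072

Known legs of the cycle: 2.53 × 0.146 = 0.36938
For no arbitrage the full-cycle product must be 1, so the missing rate is 1 / 0.36938 ≈ 2.707239.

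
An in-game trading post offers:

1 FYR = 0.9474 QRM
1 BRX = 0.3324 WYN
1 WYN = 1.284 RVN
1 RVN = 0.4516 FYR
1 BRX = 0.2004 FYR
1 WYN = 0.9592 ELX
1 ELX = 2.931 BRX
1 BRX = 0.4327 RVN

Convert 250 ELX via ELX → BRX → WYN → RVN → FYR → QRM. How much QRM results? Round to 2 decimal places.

133.80

250 ELX × 2.931 = 732.75 BRX
732.75 BRX × 0.3324 = 243.5661 WYN
243.5661 WYN × 1.284 = 312.7388724 RVN
312.7388724 RVN × 0.4516 = 141.23287477584 FYR
141.23287477584 FYR × 0.9474 = 133.804025562630816 QRM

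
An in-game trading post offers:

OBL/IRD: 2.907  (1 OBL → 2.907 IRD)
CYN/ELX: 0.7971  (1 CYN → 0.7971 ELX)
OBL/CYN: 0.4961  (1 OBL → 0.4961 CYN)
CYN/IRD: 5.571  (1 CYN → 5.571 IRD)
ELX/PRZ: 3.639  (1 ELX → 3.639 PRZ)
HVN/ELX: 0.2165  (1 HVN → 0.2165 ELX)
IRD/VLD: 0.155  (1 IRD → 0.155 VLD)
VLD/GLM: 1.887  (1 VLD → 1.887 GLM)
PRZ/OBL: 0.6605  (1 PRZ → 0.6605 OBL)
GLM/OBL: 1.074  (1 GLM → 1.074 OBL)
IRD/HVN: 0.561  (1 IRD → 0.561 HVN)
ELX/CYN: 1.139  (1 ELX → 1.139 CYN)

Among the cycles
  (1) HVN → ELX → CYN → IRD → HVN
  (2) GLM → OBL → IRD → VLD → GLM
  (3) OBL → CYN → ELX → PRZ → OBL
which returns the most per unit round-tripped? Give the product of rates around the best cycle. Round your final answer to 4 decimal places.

(1) 0.2165 × 1.139 × 5.571 × 0.561 = 0.77069
(2) 1.074 × 2.907 × 0.155 × 1.887 = 0.91317
(3) 0.4961 × 0.7971 × 3.639 × 0.6605 = 0.95047
Highest is cycle (3) at 0.9505 (≤1, no arbitrage).

0.9505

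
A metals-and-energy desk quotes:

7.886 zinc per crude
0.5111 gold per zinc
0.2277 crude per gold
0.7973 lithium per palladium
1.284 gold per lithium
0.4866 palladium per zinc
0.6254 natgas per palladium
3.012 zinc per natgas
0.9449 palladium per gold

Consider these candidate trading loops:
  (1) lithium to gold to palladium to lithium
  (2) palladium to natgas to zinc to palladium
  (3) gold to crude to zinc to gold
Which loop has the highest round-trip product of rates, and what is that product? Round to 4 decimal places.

(1) 1.284 × 0.9449 × 0.7973 = 0.96733
(2) 0.6254 × 3.012 × 0.4866 = 0.91661
(3) 0.2277 × 7.886 × 0.5111 = 0.91775
Highest is cycle (1) at 0.9673 (≤1, no arbitrage).

0.9673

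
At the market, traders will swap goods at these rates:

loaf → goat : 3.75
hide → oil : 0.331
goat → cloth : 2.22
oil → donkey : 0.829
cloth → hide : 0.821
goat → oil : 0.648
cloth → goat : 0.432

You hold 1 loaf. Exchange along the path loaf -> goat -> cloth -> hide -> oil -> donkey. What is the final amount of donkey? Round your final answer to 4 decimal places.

1 loaf × 3.75 = 3.75 goat
3.75 goat × 2.22 = 8.325 cloth
8.325 cloth × 0.821 = 6.834825 hide
6.834825 hide × 0.331 = 2.262327075 oil
2.262327075 oil × 0.829 = 1.875469145175 donkey

1.8755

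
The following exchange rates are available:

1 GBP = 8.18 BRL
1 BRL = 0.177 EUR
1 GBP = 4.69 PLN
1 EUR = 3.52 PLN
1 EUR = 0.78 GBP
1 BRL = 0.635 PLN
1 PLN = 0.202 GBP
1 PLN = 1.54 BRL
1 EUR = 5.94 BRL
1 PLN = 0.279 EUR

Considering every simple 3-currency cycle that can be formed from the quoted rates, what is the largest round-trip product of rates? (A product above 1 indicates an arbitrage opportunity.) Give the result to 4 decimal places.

GBP→BRL→EUR→GBP: 8.18 × 0.177 × 0.78 = 1.12933
PLN→EUR→BRL→PLN: 0.279 × 5.94 × 0.635 = 1.05236
PLN→GBP→BRL→PLN: 0.202 × 8.18 × 0.635 = 1.04925
PLN→EUR→GBP→PLN: 0.279 × 0.78 × 4.69 = 1.02064
PLN→BRL→EUR→PLN: 1.54 × 0.177 × 3.52 = 0.95948
Maximum is GBP→BRL→EUR→GBP at 1.1293; arbitrage exists.

1.1293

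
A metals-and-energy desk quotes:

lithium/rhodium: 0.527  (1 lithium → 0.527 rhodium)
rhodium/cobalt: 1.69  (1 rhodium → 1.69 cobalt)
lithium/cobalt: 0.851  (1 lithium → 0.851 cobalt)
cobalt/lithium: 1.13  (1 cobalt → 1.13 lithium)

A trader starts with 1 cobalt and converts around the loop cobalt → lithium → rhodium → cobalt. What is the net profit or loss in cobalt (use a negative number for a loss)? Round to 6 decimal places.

1 cobalt × 1.13 = 1.13 lithium
1.13 lithium × 0.527 = 0.59551 rhodium
0.59551 rhodium × 1.69 = 1.0064119 cobalt
Net change: 1.0064119 − 1 = 0.0064119 cobalt

0.006412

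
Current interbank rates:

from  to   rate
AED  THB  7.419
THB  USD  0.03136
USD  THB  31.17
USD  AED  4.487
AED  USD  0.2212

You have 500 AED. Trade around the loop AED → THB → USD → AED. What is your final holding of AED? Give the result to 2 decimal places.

500 AED × 7.419 = 3709.5 THB
3709.5 THB × 0.03136 = 116.32992 USD
116.32992 USD × 4.487 = 521.97235104 AED

521.97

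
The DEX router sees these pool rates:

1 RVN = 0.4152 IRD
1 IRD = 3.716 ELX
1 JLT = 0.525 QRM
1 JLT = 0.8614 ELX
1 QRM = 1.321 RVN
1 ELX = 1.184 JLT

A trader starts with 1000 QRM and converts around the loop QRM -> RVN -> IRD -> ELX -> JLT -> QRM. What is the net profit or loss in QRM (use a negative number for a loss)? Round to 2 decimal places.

1000 QRM × 1.321 = 1321 RVN
1321 RVN × 0.4152 = 548.4792 IRD
548.4792 IRD × 3.716 = 2038.1487072 ELX
2038.1487072 ELX × 1.184 = 2413.1680693248 JLT
2413.1680693248 JLT × 0.525 = 1266.91323639552 QRM
Net change: 1266.91323639552 − 1000 = 266.91323639552 QRM

266.91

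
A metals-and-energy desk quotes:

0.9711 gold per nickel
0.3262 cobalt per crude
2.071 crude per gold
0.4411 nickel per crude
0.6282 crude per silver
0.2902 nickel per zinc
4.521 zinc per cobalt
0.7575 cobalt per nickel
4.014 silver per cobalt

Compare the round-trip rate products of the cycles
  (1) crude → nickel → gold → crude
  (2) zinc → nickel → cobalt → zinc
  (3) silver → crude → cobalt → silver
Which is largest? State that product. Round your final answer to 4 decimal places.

(1) 0.4411 × 0.9711 × 2.071 = 0.88712
(2) 0.2902 × 0.7575 × 4.521 = 0.99384
(3) 0.6282 × 0.3262 × 4.014 = 0.82254
Highest is cycle (2) at 0.9938 (≤1, no arbitrage).

0.9938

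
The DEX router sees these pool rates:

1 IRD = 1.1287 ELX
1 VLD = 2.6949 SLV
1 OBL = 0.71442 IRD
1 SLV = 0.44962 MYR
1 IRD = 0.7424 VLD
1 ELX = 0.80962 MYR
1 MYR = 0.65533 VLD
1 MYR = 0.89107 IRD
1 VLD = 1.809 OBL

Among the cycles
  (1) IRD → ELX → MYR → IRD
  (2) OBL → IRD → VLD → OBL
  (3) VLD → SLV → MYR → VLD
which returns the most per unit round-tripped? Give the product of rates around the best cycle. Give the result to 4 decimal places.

(1) 1.1287 × 0.80962 × 0.89107 = 0.81428
(2) 0.71442 × 0.7424 × 1.809 = 0.95947
(3) 2.6949 × 0.44962 × 0.65533 = 0.79405
Highest is cycle (2) at 0.9595 (≤1, no arbitrage).

0.9595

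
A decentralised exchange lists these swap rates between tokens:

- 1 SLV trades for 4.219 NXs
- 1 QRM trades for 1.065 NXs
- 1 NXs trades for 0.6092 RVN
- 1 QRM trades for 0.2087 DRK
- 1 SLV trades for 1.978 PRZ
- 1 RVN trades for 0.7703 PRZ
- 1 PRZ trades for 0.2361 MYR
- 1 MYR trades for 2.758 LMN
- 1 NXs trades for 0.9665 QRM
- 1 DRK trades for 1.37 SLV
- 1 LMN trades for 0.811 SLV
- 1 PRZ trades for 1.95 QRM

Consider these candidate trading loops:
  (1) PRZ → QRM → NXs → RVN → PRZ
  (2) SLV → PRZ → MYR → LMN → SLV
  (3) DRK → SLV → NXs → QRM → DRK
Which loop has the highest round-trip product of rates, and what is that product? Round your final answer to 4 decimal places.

(1) 1.95 × 1.065 × 0.6092 × 0.7703 = 0.97455
(2) 1.978 × 0.2361 × 2.758 × 0.811 = 1.04457
(3) 1.37 × 4.219 × 0.9665 × 0.2087 = 1.16588
Highest is cycle (3) at 1.1659 (>1, arbitrage).

1.1659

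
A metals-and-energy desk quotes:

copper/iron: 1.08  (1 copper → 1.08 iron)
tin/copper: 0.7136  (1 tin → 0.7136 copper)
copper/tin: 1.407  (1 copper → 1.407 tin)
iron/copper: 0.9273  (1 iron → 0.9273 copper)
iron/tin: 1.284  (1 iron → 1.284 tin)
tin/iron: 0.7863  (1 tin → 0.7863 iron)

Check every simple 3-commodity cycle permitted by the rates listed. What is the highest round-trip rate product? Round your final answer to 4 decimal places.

tin→iron→copper→tin: 0.7863 × 0.9273 × 1.407 = 1.02589
tin→copper→iron→tin: 0.7136 × 1.08 × 1.284 = 0.98956
Maximum is tin→iron→copper→tin at 1.0259; arbitrage exists.

1.0259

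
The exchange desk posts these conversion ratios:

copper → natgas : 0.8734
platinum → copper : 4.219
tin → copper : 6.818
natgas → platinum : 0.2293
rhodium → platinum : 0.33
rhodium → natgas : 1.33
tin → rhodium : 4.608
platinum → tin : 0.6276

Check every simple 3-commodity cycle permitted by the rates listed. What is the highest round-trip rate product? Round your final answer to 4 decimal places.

0.9544

platinum→tin→rhodium→platinum: 0.6276 × 4.608 × 0.33 = 0.95435
platinum→copper→natgas→platinum: 4.219 × 0.8734 × 0.2293 = 0.84494
Maximum is platinum→tin→rhodium→platinum at 0.9544; no arbitrage — every cycle loses value.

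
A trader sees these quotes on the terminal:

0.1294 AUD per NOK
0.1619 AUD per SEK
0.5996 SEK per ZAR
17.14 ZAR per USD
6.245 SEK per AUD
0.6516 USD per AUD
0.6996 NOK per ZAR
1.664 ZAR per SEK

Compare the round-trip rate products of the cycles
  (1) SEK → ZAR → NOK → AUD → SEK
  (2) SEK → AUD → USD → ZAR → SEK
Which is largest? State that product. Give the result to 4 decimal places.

(1) 1.664 × 0.6996 × 0.1294 × 6.245 = 0.94074
(2) 0.1619 × 0.6516 × 17.14 × 0.5996 = 1.08418
Highest is cycle (2) at 1.0842 (>1, arbitrage).

1.0842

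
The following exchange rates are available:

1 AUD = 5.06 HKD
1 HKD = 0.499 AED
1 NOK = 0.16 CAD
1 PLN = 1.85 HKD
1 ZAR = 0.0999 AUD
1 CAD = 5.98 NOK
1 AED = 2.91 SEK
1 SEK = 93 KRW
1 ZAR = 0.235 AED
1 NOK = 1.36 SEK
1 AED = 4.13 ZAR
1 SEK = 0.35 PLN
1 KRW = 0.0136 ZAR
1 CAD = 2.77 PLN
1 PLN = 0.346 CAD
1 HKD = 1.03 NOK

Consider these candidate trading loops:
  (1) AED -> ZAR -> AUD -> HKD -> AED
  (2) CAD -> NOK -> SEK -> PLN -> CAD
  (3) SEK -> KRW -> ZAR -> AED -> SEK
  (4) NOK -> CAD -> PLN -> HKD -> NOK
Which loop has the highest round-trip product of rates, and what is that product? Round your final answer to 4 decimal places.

(1) 4.13 × 0.0999 × 5.06 × 0.499 = 1.04176
(2) 5.98 × 1.36 × 0.35 × 0.346 = 0.98488
(3) 93 × 0.0136 × 0.235 × 2.91 = 0.86493
(4) 0.16 × 2.77 × 1.85 × 1.03 = 0.84452
Highest is cycle (1) at 1.0418 (>1, arbitrage).

1.0418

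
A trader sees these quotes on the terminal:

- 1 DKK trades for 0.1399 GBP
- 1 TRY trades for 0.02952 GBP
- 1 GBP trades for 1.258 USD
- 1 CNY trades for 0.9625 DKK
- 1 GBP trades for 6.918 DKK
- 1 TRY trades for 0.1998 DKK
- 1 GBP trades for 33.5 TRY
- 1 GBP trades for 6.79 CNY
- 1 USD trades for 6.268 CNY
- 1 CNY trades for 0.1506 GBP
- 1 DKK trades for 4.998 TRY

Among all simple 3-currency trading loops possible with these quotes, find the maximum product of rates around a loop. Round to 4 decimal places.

1.1875

USD→CNY→GBP→USD: 6.268 × 0.1506 × 1.258 = 1.18750
TRY→GBP→DKK→TRY: 0.02952 × 6.918 × 4.998 = 1.02069
TRY→DKK→GBP→TRY: 0.1998 × 0.1399 × 33.5 = 0.93639
DKK→GBP→CNY→DKK: 0.1399 × 6.79 × 0.9625 = 0.91430
Maximum is USD→CNY→GBP→USD at 1.1875; arbitrage exists.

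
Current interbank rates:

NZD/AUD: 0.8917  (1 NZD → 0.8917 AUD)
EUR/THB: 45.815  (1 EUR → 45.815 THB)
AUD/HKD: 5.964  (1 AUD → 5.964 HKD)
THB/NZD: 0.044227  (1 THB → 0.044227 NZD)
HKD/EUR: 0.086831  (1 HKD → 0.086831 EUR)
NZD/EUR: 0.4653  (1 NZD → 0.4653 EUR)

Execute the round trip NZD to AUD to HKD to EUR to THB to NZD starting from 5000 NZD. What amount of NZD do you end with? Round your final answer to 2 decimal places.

5000 NZD × 0.8917 = 4458.5 AUD
4458.5 AUD × 5.964 = 26590.494 HKD
26590.494 HKD × 0.086831 = 2308.879184514 EUR
2308.879184514 EUR × 45.815 = 105781.29983850891 THB
105781.29983850891 THB × 0.044227 = 4678.38954795773356257 NZD

4678.39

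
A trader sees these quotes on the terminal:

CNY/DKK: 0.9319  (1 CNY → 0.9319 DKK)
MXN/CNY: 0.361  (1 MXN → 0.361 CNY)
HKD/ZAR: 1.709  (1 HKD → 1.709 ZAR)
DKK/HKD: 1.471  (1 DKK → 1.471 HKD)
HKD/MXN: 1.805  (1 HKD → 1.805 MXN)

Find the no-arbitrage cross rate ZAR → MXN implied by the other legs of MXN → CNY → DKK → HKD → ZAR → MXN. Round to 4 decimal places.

Known legs of the cycle: 0.361 × 0.9319 × 1.471 × 1.709 = 0.8457290512301
For no arbitrage the full-cycle product must be 1, so the missing rate is 1 / 0.8457290512301 ≈ 1.182412.

1.1824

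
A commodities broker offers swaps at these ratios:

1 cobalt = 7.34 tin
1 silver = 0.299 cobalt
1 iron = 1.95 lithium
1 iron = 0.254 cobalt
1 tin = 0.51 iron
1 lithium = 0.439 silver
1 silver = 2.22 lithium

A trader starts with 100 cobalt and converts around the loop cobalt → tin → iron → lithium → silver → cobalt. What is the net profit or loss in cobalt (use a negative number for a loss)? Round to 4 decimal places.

-4.1843

100 cobalt × 7.34 = 734 tin
734 tin × 0.51 = 374.34 iron
374.34 iron × 1.95 = 729.963 lithium
729.963 lithium × 0.439 = 320.453757 silver
320.453757 silver × 0.299 = 95.815673343 cobalt
Net change: 95.815673343 − 100 = -4.184326657 cobalt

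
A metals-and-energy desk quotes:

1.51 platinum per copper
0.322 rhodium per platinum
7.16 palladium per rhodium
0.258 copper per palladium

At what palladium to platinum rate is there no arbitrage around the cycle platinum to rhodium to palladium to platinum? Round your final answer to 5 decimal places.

0.43374

Known legs of the cycle: 0.322 × 7.16 = 2.30552
For no arbitrage the full-cycle product must be 1, so the missing rate is 1 / 2.30552 ≈ 0.4337416.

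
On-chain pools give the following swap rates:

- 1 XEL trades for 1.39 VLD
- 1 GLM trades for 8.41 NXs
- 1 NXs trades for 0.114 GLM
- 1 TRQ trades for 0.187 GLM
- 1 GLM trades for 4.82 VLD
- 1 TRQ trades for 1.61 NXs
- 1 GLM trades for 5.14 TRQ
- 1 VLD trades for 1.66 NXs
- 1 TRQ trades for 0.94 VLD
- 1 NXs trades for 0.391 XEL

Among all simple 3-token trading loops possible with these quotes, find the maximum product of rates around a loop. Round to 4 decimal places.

TRQ→NXs→GLM→TRQ: 1.61 × 0.114 × 5.14 = 0.94340
GLM→VLD→NXs→GLM: 4.82 × 1.66 × 0.114 = 0.91214
XEL→VLD→NXs→XEL: 1.39 × 1.66 × 0.391 = 0.90219
Maximum is TRQ→NXs→GLM→TRQ at 0.9434; no arbitrage — every cycle loses value.

0.9434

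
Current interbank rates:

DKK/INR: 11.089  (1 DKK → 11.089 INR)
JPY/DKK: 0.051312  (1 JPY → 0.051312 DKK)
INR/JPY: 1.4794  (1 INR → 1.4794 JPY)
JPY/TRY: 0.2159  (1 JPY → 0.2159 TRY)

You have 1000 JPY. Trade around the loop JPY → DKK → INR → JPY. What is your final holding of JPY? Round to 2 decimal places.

1000 JPY × 0.051312 = 51.312 DKK
51.312 DKK × 11.089 = 568.998768 INR
568.998768 INR × 1.4794 = 841.7767773792 JPY

841.78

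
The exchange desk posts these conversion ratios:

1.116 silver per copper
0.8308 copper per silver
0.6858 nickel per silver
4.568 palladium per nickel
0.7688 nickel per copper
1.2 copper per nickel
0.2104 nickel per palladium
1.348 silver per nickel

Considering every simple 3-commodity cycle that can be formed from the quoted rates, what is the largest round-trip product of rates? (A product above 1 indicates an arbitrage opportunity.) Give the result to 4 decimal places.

silver→nickel→copper→silver: 0.6858 × 1.2 × 1.116 = 0.91842
silver→copper→nickel→silver: 0.8308 × 0.7688 × 1.348 = 0.86099
Maximum is silver→nickel→copper→silver at 0.9184; no arbitrage — every cycle loses value.

0.9184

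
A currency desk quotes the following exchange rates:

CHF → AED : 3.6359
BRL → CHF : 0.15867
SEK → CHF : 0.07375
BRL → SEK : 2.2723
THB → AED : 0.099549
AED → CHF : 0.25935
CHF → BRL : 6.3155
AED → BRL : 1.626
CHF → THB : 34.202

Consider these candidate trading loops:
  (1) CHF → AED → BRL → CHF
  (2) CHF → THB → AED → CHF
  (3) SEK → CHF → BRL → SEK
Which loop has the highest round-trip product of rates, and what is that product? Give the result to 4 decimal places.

(1) 3.6359 × 1.626 × 0.15867 = 0.93805
(2) 34.202 × 0.099549 × 0.25935 = 0.88303
(3) 0.07375 × 6.3155 × 2.2723 = 1.05836
Highest is cycle (3) at 1.0584 (>1, arbitrage).

1.0584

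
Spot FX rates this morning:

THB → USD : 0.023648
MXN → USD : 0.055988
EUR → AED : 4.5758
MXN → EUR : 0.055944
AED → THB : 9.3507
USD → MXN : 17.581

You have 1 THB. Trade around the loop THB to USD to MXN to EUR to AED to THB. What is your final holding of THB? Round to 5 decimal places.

0.99518

1 THB × 0.023648 = 0.023648 USD
0.023648 USD × 17.581 = 0.415755488 MXN
0.415755488 MXN × 0.055944 = 0.023259025020672 EUR
0.023259025020672 EUR × 4.5758 = 0.1064286466895909376 AED
0.1064286466895909376 AED × 9.3507 = 0.99518234660035798021632 THB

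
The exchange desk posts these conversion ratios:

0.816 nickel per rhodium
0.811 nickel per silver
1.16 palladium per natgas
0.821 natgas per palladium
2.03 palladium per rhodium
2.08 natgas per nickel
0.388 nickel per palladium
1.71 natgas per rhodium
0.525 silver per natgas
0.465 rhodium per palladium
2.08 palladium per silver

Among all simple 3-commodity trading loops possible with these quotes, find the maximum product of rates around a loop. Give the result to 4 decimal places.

0.9362

nickel→natgas→palladium→nickel: 2.08 × 1.16 × 0.388 = 0.93617
natgas→palladium→rhodium→natgas: 1.16 × 0.465 × 1.71 = 0.92237
natgas→silver→palladium→natgas: 0.525 × 2.08 × 0.821 = 0.89653
nickel→natgas→silver→nickel: 2.08 × 0.525 × 0.811 = 0.88561
Maximum is nickel→natgas→palladium→nickel at 0.9362; no arbitrage — every cycle loses value.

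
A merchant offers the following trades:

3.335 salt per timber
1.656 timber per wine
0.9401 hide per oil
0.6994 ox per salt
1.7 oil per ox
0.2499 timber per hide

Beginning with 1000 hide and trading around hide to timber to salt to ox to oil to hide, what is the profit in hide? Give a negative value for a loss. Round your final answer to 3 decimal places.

1000 hide × 0.2499 = 249.9 timber
249.9 timber × 3.335 = 833.4165 salt
833.4165 salt × 0.6994 = 582.8915001 ox
582.8915001 ox × 1.7 = 990.91555017 oil
990.91555017 oil × 0.9401 = 931.559708714817 hide
Net change: 931.559708714817 − 1000 = -68.440291285183 hide

-68.440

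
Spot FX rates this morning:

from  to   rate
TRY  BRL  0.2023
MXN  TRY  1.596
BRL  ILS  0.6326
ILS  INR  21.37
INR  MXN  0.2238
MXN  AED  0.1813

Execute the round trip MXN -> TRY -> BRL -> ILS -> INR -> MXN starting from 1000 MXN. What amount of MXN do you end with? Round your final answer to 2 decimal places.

976.84

1000 MXN × 1.596 = 1596 TRY
1596 TRY × 0.2023 = 322.8708 BRL
322.8708 BRL × 0.6326 = 204.24806808 ILS
204.24806808 ILS × 21.37 = 4364.7812148696 INR
4364.7812148696 INR × 0.2238 = 976.83803588781648 MXN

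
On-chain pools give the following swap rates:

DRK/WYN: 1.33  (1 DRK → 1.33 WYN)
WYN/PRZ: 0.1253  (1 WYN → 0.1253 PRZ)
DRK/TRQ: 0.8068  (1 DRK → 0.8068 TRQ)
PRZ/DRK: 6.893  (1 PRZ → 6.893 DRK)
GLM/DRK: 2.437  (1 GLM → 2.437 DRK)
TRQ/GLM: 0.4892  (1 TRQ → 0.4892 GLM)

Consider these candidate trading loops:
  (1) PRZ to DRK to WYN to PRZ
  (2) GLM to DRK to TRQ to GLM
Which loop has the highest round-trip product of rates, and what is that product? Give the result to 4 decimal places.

(1) 6.893 × 1.33 × 0.1253 = 1.14871
(2) 2.437 × 0.8068 × 0.4892 = 0.96185
Highest is cycle (1) at 1.1487 (>1, arbitrage).

1.1487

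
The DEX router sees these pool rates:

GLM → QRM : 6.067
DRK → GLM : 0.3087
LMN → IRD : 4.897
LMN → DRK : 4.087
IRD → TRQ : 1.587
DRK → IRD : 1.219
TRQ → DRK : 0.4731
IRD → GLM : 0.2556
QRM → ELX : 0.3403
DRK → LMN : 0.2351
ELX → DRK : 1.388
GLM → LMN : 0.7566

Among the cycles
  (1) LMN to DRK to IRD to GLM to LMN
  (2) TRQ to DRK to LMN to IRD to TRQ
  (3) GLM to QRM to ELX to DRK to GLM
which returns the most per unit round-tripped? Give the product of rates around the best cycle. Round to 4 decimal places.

(1) 4.087 × 1.219 × 0.2556 × 0.7566 = 0.96346
(2) 0.4731 × 0.2351 × 4.897 × 1.587 = 0.86440
(3) 6.067 × 0.3403 × 1.388 × 0.3087 = 0.88463
Highest is cycle (1) at 0.9635 (≤1, no arbitrage).

0.9635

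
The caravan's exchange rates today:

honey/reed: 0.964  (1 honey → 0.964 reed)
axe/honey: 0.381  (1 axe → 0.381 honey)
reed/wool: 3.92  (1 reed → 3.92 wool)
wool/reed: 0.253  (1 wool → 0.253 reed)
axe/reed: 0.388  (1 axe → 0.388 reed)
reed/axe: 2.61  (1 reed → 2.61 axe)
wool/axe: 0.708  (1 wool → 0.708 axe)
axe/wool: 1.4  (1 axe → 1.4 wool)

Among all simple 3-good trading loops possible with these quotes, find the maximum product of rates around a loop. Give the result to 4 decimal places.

wool→axe→reed→wool: 0.708 × 0.388 × 3.92 = 1.07684
reed→axe→honey→reed: 2.61 × 0.381 × 0.964 = 0.95861
wool→reed→axe→wool: 0.253 × 2.61 × 1.4 = 0.92446
Maximum is wool→axe→reed→wool at 1.0768; arbitrage exists.

1.0768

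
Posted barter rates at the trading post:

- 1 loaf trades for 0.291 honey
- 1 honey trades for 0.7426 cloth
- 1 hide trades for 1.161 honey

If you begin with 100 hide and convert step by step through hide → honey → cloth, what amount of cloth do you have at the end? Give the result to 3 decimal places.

100 hide × 1.161 = 116.1 honey
116.1 honey × 0.7426 = 86.21586 cloth

86.216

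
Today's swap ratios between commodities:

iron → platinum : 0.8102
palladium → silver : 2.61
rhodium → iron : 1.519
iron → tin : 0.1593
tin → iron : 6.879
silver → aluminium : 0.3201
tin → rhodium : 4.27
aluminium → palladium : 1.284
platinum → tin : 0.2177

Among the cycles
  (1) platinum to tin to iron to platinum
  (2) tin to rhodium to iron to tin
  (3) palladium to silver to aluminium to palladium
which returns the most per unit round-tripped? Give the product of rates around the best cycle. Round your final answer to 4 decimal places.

1.2133

(1) 0.2177 × 6.879 × 0.8102 = 1.21332
(2) 4.27 × 1.519 × 0.1593 = 1.03324
(3) 2.61 × 0.3201 × 1.284 = 1.07273
Highest is cycle (1) at 1.2133 (>1, arbitrage).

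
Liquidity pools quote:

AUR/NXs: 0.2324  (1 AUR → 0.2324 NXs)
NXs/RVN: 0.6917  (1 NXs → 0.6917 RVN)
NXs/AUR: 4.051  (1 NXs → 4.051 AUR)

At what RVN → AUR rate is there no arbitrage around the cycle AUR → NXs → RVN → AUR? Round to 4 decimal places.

Known legs of the cycle: 0.2324 × 0.6917 = 0.16075108
For no arbitrage the full-cycle product must be 1, so the missing rate is 1 / 0.16075108 ≈ 6.220798.

6.2208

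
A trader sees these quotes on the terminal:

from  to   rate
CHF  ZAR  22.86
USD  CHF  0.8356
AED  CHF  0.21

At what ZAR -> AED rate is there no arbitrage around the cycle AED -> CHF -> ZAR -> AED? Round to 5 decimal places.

0.20831

Known legs of the cycle: 0.21 × 22.86 = 4.8006
For no arbitrage the full-cycle product must be 1, so the missing rate is 1 / 4.8006 ≈ 0.2083073.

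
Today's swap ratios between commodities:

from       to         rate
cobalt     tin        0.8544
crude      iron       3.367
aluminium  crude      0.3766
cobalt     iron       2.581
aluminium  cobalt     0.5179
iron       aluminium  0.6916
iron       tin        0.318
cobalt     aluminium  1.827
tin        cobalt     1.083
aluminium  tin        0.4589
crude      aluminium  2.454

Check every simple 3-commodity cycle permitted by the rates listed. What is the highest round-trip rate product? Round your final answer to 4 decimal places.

aluminium→cobalt→iron→aluminium: 0.5179 × 2.581 × 0.6916 = 0.92446
aluminium→tin→cobalt→aluminium: 0.4589 × 1.083 × 1.827 = 0.90800
iron→tin→cobalt→iron: 0.318 × 1.083 × 2.581 = 0.88888
aluminium→crude→iron→aluminium: 0.3766 × 3.367 × 0.6916 = 0.87696
Maximum is aluminium→cobalt→iron→aluminium at 0.9245; no arbitrage — every cycle loses value.

0.9245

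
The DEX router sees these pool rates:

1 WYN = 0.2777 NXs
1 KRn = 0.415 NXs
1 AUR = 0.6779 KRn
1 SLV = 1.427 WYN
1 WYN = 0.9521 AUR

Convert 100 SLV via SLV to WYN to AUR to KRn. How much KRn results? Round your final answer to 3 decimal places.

100 SLV × 1.427 = 142.7 WYN
142.7 WYN × 0.9521 = 135.86467 AUR
135.86467 AUR × 0.6779 = 92.102659793 KRn

92.103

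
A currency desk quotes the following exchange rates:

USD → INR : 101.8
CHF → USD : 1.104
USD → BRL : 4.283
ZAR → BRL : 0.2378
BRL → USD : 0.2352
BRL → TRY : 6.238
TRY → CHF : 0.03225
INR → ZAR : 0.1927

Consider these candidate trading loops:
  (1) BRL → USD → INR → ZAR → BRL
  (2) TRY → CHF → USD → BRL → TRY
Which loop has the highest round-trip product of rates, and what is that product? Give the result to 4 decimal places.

1.0972

(1) 0.2352 × 101.8 × 0.1927 × 0.2378 = 1.09718
(2) 0.03225 × 1.104 × 4.283 × 6.238 = 0.95124
Highest is cycle (1) at 1.0972 (>1, arbitrage).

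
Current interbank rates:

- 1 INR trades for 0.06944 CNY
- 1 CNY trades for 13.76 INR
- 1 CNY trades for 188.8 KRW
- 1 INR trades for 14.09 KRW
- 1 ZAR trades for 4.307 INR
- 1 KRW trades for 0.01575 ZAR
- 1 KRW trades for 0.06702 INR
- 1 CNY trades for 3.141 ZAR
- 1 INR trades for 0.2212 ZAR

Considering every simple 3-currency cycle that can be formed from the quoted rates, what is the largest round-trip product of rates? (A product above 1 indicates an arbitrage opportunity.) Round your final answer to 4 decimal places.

KRW→ZAR→INR→KRW: 0.01575 × 4.307 × 14.09 = 0.95580
ZAR→INR→CNY→ZAR: 4.307 × 0.06944 × 3.141 = 0.93940
KRW→INR→CNY→KRW: 0.06702 × 0.06944 × 188.8 = 0.87865
Maximum is KRW→ZAR→INR→KRW at 0.9558; no arbitrage — every cycle loses value.

0.9558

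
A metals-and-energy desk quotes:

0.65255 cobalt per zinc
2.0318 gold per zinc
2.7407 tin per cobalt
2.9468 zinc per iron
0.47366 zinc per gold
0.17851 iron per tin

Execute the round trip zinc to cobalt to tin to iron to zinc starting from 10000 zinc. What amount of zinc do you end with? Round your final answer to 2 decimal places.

9407.81

10000 zinc × 0.65255 = 6525.5 cobalt
6525.5 cobalt × 2.7407 = 17884.43785 tin
17884.43785 tin × 0.17851 = 3192.5510006035 iron
3192.5510006035 iron × 2.9468 = 9407.8092885783938 zinc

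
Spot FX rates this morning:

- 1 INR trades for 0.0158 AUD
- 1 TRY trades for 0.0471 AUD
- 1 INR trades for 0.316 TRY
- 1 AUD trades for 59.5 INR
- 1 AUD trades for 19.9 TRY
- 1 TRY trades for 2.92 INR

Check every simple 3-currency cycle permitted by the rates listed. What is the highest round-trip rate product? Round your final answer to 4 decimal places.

0.9181

TRY→INR→AUD→TRY: 2.92 × 0.0158 × 19.9 = 0.91811
TRY→AUD→INR→TRY: 0.0471 × 59.5 × 0.316 = 0.88557
Maximum is TRY→INR→AUD→TRY at 0.9181; no arbitrage — every cycle loses value.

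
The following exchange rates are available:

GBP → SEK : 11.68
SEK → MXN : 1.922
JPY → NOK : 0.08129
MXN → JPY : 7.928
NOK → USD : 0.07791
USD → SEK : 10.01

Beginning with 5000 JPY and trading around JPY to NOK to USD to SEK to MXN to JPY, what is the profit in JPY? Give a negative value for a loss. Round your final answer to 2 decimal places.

-169.95

5000 JPY × 0.08129 = 406.45 NOK
406.45 NOK × 0.07791 = 31.6665195 USD
31.6665195 USD × 10.01 = 316.981860195 SEK
316.981860195 SEK × 1.922 = 609.23913529479 MXN
609.23913529479 MXN × 7.928 = 4830.04786461709512 JPY
Net change: 4830.04786461709512 − 5000 = -169.95213538290488 JPY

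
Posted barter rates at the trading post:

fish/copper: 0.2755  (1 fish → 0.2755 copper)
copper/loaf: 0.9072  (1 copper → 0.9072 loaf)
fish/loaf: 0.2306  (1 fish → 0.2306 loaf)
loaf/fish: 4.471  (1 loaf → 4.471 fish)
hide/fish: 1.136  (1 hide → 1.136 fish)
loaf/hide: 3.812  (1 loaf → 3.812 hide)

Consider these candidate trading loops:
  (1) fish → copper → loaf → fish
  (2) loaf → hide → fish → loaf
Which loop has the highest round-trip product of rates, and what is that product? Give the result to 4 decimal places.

(1) 0.2755 × 0.9072 × 4.471 = 1.11745
(2) 3.812 × 1.136 × 0.2306 = 0.99860
Highest is cycle (1) at 1.1175 (>1, arbitrage).

1.1175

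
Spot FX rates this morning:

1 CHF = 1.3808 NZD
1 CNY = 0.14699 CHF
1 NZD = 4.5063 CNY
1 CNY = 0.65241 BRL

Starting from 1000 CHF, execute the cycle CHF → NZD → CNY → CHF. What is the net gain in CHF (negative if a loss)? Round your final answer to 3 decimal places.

-85.384

1000 CHF × 1.3808 = 1380.8 NZD
1380.8 NZD × 4.5063 = 6222.29904 CNY
6222.29904 CNY × 0.14699 = 914.6157358896 CHF
Net change: 914.6157358896 − 1000 = -85.3842641104 CHF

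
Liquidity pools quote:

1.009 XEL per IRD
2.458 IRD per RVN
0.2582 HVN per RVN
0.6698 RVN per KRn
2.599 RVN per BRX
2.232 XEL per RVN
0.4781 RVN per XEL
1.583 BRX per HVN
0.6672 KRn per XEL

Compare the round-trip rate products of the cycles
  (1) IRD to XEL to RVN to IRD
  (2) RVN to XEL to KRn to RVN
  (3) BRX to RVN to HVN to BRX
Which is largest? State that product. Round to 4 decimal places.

1.1857

(1) 1.009 × 0.4781 × 2.458 = 1.18575
(2) 2.232 × 0.6672 × 0.6698 = 0.99746
(3) 2.599 × 0.2582 × 1.583 = 1.06229
Highest is cycle (1) at 1.1857 (>1, arbitrage).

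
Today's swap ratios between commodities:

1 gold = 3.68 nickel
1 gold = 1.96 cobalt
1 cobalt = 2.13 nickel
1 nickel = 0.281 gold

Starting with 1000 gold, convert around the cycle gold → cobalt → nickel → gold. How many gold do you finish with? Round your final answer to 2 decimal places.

1173.12

1000 gold × 1.96 = 1960 cobalt
1960 cobalt × 2.13 = 4174.8 nickel
4174.8 nickel × 0.281 = 1173.1188 gold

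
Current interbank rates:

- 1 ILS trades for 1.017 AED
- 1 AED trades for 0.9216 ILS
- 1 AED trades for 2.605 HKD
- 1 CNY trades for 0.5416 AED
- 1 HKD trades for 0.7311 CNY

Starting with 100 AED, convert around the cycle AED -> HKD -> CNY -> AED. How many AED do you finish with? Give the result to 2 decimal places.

100 AED × 2.605 = 260.5 HKD
260.5 HKD × 0.7311 = 190.45155 CNY
190.45155 CNY × 0.5416 = 103.14855948 AED

103.15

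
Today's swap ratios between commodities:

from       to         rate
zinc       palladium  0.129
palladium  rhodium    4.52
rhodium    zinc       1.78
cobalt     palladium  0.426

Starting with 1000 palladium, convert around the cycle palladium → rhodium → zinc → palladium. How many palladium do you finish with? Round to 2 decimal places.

1000 palladium × 4.52 = 4520 rhodium
4520 rhodium × 1.78 = 8045.6 zinc
8045.6 zinc × 0.129 = 1037.8824 palladium

1037.88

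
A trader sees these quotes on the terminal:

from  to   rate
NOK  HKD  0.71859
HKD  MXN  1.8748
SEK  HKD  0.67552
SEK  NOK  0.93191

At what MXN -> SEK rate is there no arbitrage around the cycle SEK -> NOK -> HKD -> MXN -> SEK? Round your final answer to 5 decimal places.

Known legs of the cycle: 0.93191 × 0.71859 × 1.8748 = 1.25548083069612
For no arbitrage the full-cycle product must be 1, so the missing rate is 1 / 1.25548083069612 ≈ 0.7965076.

0.79651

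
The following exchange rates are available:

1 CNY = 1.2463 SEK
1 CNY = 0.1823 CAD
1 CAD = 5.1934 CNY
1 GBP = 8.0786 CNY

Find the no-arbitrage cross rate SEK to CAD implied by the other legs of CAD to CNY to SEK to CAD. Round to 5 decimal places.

0.15450

Known legs of the cycle: 5.1934 × 1.2463 = 6.47253442
For no arbitrage the full-cycle product must be 1, so the missing rate is 1 / 6.47253442 ≈ 0.1544990.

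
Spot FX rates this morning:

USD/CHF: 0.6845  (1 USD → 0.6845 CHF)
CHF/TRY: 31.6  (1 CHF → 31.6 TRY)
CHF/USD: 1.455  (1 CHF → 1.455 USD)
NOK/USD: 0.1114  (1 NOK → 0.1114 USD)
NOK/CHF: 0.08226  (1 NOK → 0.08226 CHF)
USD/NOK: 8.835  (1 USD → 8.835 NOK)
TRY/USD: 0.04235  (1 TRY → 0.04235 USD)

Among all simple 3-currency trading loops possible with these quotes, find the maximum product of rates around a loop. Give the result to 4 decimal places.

USD→NOK→CHF→USD: 8.835 × 0.08226 × 1.455 = 1.05745
USD→CHF→TRY→USD: 0.6845 × 31.6 × 0.04235 = 0.91604
Maximum is USD→NOK→CHF→USD at 1.0574; arbitrage exists.

1.0574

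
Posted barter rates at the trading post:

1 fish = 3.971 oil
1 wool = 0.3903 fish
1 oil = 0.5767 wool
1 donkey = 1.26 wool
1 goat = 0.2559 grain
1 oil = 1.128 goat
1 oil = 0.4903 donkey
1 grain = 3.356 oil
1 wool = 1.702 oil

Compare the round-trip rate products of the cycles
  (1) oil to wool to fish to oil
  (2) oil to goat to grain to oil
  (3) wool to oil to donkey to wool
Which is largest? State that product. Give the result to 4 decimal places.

(1) 0.5767 × 0.3903 × 3.971 = 0.89382
(2) 1.128 × 0.2559 × 3.356 = 0.96873
(3) 1.702 × 0.4903 × 1.26 = 1.05146
Highest is cycle (3) at 1.0515 (>1, arbitrage).

1.0515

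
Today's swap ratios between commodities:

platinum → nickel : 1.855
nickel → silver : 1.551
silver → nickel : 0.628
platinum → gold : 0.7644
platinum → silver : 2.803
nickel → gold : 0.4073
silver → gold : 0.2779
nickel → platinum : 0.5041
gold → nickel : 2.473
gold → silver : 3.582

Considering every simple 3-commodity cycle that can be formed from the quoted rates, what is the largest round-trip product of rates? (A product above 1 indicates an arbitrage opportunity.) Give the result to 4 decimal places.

gold→nickel→silver→gold: 2.473 × 1.551 × 0.2779 = 1.06592
platinum→gold→nickel→platinum: 0.7644 × 2.473 × 0.5041 = 0.95293
gold→silver→nickel→gold: 3.582 × 0.628 × 0.4073 = 0.91622
platinum→silver→nickel→platinum: 2.803 × 0.628 × 0.5041 = 0.88736
Maximum is gold→nickel→silver→gold at 1.0659; arbitrage exists.

1.0659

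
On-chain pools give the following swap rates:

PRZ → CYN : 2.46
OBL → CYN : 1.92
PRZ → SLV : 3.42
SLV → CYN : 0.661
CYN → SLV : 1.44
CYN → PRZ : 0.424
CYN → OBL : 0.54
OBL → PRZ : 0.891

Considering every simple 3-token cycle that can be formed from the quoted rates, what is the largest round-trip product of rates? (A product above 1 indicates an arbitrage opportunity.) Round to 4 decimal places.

CYN→OBL→PRZ→CYN: 0.54 × 0.891 × 2.46 = 1.18360
CYN→PRZ→SLV→CYN: 0.424 × 3.42 × 0.661 = 0.95850
Maximum is CYN→OBL→PRZ→CYN at 1.1836; arbitrage exists.

1.1836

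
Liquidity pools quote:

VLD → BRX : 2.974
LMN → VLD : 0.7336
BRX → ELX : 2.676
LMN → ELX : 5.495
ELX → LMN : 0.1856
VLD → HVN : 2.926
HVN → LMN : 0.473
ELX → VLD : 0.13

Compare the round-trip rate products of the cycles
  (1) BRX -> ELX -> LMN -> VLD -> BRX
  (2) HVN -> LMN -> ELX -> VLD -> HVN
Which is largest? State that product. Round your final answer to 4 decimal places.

(1) 2.676 × 0.1856 × 0.7336 × 2.974 = 1.08359
(2) 0.473 × 5.495 × 0.13 × 2.926 = 0.98866
Highest is cycle (1) at 1.0836 (>1, arbitrage).

1.0836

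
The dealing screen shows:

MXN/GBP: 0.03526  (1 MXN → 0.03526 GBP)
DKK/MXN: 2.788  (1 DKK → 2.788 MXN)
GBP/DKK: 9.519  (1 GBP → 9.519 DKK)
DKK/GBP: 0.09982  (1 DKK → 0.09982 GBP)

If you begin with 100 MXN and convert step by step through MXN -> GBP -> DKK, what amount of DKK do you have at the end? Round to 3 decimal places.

100 MXN × 0.03526 = 3.526 GBP
3.526 GBP × 9.519 = 33.563994 DKK

33.564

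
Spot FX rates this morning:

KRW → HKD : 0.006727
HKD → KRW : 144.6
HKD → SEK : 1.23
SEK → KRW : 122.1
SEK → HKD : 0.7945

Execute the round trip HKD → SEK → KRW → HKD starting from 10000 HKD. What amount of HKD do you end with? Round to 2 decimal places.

10000 HKD × 1.23 = 12300 SEK
12300 SEK × 122.1 = 1501830 KRW
1501830 KRW × 0.006727 = 10102.81041 HKD

10102.81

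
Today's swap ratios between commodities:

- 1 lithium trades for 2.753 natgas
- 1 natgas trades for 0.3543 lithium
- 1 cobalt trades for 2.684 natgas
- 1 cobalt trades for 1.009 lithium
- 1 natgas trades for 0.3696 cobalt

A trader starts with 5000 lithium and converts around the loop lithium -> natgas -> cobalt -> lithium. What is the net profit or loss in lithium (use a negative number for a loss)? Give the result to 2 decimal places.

133.33

5000 lithium × 2.753 = 13765 natgas
13765 natgas × 0.3696 = 5087.544 cobalt
5087.544 cobalt × 1.009 = 5133.331896 lithium
Net change: 5133.331896 − 5000 = 133.331896 lithium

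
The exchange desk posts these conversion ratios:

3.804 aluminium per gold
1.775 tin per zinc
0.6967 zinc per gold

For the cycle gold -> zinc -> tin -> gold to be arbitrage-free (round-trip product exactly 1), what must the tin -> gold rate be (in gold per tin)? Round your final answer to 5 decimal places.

0.80864

Known legs of the cycle: 0.6967 × 1.775 = 1.2366425
For no arbitrage the full-cycle product must be 1, so the missing rate is 1 / 1.2366425 ≈ 0.8086411.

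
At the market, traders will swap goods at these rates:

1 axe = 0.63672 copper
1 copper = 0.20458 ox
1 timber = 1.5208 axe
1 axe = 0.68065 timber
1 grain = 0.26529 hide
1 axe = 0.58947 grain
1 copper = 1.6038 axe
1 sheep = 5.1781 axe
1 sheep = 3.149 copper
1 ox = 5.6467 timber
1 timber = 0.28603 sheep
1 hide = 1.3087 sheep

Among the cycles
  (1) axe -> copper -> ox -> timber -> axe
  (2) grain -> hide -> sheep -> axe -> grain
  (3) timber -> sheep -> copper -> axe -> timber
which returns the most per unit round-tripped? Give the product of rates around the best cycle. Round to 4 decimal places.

(1) 0.63672 × 0.20458 × 5.6467 × 1.5208 = 1.11861
(2) 0.26529 × 1.3087 × 5.1781 × 0.58947 = 1.05972
(3) 0.28603 × 3.149 × 1.6038 × 0.68065 = 0.98324
Highest is cycle (1) at 1.1186 (>1, arbitrage).

1.1186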